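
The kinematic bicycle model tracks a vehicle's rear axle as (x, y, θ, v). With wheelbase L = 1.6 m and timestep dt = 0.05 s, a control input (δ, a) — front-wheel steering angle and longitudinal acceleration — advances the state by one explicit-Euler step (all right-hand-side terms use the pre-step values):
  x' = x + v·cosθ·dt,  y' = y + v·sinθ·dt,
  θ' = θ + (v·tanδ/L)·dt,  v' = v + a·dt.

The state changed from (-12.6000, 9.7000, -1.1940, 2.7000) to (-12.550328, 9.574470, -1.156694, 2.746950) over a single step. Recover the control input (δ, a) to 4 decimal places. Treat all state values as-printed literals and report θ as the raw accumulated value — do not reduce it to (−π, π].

δ = 0.4163, a = 0.9390

a = (v'−v)/dt = (0.046950)/0.05 = 0.9390
Δθ = θ'−θ = 0.037306;  (v·dt/L) = 2.7000·0.05/1.6 = 0.084375
tan δ = Δθ·L/(v·dt) = 0.442145  →  δ = 0.4163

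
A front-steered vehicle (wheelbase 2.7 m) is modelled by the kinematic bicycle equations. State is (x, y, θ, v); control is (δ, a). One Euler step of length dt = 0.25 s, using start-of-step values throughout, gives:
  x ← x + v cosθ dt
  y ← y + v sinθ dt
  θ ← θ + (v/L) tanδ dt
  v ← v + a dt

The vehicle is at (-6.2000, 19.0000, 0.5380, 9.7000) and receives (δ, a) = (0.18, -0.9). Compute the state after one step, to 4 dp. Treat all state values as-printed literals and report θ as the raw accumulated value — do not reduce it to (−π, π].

x' = -6.2000 + 9.7000·cos(0.5380)·0.25 = -4.1176
y' = 19.0000 + 9.7000·sin(0.5380)·0.25 = 20.2426
θ' = 0.5380 + (9.7000/2.7)·tan(0.18)·0.25 = 0.7014
v' = 9.7000 − 0.9000·0.25 = 9.4750

(-4.1176, 20.2426, 0.7014, 9.4750)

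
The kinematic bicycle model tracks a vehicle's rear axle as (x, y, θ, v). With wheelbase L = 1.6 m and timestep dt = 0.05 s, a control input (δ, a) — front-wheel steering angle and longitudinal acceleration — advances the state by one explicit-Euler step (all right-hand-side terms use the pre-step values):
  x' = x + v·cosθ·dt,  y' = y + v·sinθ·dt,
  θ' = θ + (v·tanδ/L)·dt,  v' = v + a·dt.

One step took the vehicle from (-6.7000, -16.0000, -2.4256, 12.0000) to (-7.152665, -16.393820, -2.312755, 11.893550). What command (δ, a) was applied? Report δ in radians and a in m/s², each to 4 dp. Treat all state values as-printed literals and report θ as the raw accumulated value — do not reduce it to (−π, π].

a = (v'−v)/dt = (-0.106450)/0.05 = -2.1290
Δθ = θ'−θ = 0.112845;  (v·dt/L) = 12.0000·0.05/1.6 = 0.375000
tan δ = Δθ·L/(v·dt) = 0.300920  →  δ = 0.2923

δ = 0.2923, a = -2.1290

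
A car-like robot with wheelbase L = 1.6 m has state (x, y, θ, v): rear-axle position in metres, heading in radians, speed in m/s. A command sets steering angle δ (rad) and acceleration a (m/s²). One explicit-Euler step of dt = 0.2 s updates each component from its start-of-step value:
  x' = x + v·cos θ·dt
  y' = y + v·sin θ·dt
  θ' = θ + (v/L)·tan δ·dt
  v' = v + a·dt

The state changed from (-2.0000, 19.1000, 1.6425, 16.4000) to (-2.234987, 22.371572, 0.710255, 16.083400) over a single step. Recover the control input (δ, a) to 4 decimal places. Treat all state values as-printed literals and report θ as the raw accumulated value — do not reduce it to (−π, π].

a = (v'−v)/dt = (-0.316600)/0.2 = -1.5830
Δθ = θ'−θ = -0.932245;  (v·dt/L) = 16.4000·0.2/1.6 = 2.050000
tan δ = Δθ·L/(v·dt) = -0.454754  →  δ = -0.4268

δ = -0.4268, a = -1.5830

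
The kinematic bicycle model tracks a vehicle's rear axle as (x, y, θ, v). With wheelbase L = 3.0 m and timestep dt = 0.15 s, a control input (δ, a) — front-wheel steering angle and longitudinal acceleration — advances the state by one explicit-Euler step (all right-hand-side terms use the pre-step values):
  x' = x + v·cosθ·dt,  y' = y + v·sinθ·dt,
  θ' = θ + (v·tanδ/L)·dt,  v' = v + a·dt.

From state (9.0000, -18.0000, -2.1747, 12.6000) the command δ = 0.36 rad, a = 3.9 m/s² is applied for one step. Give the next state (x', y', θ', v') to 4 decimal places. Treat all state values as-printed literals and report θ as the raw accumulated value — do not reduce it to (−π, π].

(7.9267, -19.5557, -1.9376, 13.1850)

x' = 9.0000 + 12.6000·cos(-2.1747)·0.15 = 7.9267
y' = -18.0000 + 12.6000·sin(-2.1747)·0.15 = -19.5557
θ' = -2.1747 + (12.6000/3.0)·tan(0.36)·0.15 = -1.9376
v' = 12.6000 + 3.9000·0.15 = 13.1850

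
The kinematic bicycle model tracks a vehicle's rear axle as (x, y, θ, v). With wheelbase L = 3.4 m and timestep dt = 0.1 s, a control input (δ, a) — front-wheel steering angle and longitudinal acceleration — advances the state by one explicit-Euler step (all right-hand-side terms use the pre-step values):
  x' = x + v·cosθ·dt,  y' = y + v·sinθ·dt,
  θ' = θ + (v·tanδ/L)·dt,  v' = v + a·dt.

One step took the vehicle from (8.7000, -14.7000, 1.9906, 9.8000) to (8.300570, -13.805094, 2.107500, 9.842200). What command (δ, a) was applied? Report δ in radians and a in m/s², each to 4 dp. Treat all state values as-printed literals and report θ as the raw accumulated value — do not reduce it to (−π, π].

δ = 0.3853, a = 0.4220

a = (v'−v)/dt = (0.042200)/0.1 = 0.4220
Δθ = θ'−θ = 0.116900;  (v·dt/L) = 9.8000·0.1/3.4 = 0.288235
tan δ = Δθ·L/(v·dt) = 0.405571  →  δ = 0.3853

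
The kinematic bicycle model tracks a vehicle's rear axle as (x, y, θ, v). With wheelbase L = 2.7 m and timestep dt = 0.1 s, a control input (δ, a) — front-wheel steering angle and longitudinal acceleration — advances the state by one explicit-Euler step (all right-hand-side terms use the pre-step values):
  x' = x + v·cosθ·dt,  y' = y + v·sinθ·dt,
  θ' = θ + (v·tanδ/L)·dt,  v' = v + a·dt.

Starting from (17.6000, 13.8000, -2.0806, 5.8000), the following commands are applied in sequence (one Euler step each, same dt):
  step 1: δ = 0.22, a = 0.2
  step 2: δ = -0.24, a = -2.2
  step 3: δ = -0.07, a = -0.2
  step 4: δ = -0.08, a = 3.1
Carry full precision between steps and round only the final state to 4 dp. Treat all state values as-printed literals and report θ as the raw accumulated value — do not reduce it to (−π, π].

after step 1 (δ=0.22, a=0.2): (17.316957, 13.293753, -2.032563, 5.820000)
after step 2 (δ=-0.24, a=-2.2): (17.057658, 12.772707, -2.085313, 5.600000)
after step 3 (δ=-0.07, a=-0.2): (16.782074, 12.285210, -2.099856, 5.580000)
after step 4 (δ=-0.08, a=3.1): (16.500439, 11.803499, -2.116424, 5.890000)

(16.5004, 11.8035, -2.1164, 5.8900)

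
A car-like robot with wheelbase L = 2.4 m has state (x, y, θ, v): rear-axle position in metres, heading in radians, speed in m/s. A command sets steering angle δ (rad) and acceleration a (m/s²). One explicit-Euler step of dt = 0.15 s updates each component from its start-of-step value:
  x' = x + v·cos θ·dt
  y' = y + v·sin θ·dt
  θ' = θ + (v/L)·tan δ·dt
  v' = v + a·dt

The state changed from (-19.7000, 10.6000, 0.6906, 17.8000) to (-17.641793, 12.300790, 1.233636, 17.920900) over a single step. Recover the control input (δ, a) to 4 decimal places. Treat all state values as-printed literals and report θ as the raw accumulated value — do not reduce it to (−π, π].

δ = 0.4541, a = 0.8060

a = (v'−v)/dt = (0.120900)/0.15 = 0.8060
Δθ = θ'−θ = 0.543036;  (v·dt/L) = 17.8000·0.15/2.4 = 1.112500
tan δ = Δθ·L/(v·dt) = 0.488122  →  δ = 0.4541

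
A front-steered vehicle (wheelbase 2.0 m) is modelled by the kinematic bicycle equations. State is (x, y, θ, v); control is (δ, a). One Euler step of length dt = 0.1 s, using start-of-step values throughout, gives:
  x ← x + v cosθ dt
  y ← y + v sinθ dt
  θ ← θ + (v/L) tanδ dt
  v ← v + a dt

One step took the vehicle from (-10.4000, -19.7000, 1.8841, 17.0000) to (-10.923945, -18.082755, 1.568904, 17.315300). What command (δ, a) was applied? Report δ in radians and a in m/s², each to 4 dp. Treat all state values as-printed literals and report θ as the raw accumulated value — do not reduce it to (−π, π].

a = (v'−v)/dt = (0.315300)/0.1 = 3.1530
Δθ = θ'−θ = -0.315196;  (v·dt/L) = 17.0000·0.1/2.0 = 0.850000
tan δ = Δθ·L/(v·dt) = -0.370819  →  δ = -0.3551

δ = -0.3551, a = 3.1530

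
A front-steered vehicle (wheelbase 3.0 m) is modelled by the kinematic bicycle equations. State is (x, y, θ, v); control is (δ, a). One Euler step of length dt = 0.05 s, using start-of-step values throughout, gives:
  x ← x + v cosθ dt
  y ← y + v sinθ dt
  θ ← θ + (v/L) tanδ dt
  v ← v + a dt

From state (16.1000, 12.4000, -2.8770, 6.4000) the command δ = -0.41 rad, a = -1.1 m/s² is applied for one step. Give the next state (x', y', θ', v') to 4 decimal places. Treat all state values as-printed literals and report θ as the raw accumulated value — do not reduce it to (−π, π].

x' = 16.1000 + 6.4000·cos(-2.8770)·0.05 = 15.7911
y' = 12.4000 + 6.4000·sin(-2.8770)·0.05 = 12.3163
θ' = -2.8770 + (6.4000/3.0)·tan(-0.41)·0.05 = -2.9234
v' = 6.4000 − 1.1000·0.05 = 6.3450

(15.7911, 12.3163, -2.9234, 6.3450)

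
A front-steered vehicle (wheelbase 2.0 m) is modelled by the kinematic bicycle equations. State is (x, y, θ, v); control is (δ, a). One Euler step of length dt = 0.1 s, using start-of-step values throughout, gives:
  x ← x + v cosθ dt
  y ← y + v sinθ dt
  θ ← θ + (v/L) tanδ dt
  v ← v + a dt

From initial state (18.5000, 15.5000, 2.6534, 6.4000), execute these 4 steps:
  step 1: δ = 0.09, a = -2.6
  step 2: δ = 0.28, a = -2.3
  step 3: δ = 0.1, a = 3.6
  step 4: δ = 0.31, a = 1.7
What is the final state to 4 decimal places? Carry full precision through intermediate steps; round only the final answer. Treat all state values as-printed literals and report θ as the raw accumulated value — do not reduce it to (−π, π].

(16.2428, 16.4966, 2.9006, 6.4400)

after step 1 (δ=0.09, a=-2.6): (17.934764, 15.800179, 2.682278, 6.140000)
after step 2 (δ=0.28, a=-2.3): (17.384401, 16.072386, 2.770557, 5.910000)
after step 3 (δ=0.1, a=3.6): (16.833617, 16.286672, 2.800206, 6.270000)
after step 4 (δ=0.31, a=1.7): (16.242800, 16.496587, 2.900629, 6.440000)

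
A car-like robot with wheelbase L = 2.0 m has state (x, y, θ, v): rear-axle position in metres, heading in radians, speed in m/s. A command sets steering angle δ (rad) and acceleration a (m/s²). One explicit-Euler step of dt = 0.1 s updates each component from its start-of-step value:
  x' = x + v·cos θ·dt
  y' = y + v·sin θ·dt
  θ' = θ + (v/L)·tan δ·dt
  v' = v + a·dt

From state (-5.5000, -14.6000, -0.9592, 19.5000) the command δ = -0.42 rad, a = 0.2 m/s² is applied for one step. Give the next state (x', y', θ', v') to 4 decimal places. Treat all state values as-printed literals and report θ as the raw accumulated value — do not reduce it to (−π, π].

x' = -5.5000 + 19.5000·cos(-0.9592)·0.1 = -4.3804
y' = -14.6000 + 19.5000·sin(-0.9592)·0.1 = -16.1965
θ' = -0.9592 + (19.5000/2.0)·tan(-0.42)·0.1 = -1.3946
v' = 19.5000 + 0.2000·0.1 = 19.5200

(-4.3804, -16.1965, -1.3946, 19.5200)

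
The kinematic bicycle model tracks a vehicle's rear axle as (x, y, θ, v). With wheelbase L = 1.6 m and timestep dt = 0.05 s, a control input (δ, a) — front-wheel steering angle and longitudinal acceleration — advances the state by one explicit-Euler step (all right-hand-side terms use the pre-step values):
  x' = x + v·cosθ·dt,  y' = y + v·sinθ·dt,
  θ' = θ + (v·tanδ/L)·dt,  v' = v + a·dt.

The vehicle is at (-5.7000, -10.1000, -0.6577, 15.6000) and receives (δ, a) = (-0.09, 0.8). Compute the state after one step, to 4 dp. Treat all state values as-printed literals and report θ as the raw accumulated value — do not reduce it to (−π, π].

(-5.0827, -10.5768, -0.7017, 15.6400)

x' = -5.7000 + 15.6000·cos(-0.6577)·0.05 = -5.0827
y' = -10.1000 + 15.6000·sin(-0.6577)·0.05 = -10.5768
θ' = -0.6577 + (15.6000/1.6)·tan(-0.09)·0.05 = -0.7017
v' = 15.6000 + 0.8000·0.05 = 15.6400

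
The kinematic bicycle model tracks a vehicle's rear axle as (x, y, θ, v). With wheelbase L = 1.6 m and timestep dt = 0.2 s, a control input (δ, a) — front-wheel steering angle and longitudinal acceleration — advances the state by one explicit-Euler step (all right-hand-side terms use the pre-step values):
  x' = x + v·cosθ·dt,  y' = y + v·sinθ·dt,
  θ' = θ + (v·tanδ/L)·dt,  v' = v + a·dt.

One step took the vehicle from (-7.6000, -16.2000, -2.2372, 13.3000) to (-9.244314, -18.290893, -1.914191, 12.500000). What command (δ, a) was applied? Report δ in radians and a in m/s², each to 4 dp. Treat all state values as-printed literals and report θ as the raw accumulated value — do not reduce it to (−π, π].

a = (v'−v)/dt = (-0.800000)/0.2 = -4.0000
Δθ = θ'−θ = 0.323009;  (v·dt/L) = 13.3000·0.2/1.6 = 1.662500
tan δ = Δθ·L/(v·dt) = 0.194291  →  δ = 0.1919

δ = 0.1919, a = -4.0000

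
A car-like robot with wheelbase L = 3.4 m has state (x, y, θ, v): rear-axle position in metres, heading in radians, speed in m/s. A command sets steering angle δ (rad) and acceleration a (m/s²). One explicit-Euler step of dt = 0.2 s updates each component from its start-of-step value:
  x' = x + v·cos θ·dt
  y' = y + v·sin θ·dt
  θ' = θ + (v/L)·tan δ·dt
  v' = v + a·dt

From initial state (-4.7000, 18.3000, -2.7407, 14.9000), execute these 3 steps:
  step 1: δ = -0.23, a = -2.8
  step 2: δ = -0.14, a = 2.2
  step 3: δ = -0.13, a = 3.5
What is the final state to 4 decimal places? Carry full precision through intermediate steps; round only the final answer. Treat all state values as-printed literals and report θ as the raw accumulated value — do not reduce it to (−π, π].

(-13.2043, 16.3527, -3.1785, 15.4800)

after step 1 (δ=-0.23, a=-2.8): (-7.443725, 17.137084, -2.945920, 14.340000)
after step 2 (δ=-0.14, a=2.2): (-10.256995, 16.579468, -3.064792, 14.780000)
after step 3 (δ=-0.13, a=3.5): (-13.204281, 16.352667, -3.178456, 15.480000)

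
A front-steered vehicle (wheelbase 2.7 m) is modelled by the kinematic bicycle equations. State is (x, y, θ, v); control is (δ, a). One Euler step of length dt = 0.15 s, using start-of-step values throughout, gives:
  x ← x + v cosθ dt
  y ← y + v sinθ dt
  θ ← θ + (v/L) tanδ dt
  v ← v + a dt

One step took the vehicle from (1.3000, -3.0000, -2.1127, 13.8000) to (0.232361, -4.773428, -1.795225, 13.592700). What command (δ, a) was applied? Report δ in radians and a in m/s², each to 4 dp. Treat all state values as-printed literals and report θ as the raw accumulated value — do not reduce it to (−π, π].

a = (v'−v)/dt = (-0.207300)/0.15 = -1.3820
Δθ = θ'−θ = 0.317475;  (v·dt/L) = 13.8000·0.15/2.7 = 0.766667
tan δ = Δθ·L/(v·dt) = 0.414098  →  δ = 0.3926

δ = 0.3926, a = -1.3820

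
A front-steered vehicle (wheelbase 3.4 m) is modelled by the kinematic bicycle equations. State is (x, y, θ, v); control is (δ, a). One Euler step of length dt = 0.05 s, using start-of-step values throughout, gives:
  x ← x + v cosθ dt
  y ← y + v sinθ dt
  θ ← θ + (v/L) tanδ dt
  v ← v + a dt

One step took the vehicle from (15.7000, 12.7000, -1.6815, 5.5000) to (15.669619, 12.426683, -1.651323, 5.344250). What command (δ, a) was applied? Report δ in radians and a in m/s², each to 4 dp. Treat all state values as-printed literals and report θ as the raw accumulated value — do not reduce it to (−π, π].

a = (v'−v)/dt = (-0.155750)/0.05 = -3.1150
Δθ = θ'−θ = 0.030177;  (v·dt/L) = 5.5000·0.05/3.4 = 0.080882
tan δ = Δθ·L/(v·dt) = 0.373097  →  δ = 0.3571

δ = 0.3571, a = -3.1150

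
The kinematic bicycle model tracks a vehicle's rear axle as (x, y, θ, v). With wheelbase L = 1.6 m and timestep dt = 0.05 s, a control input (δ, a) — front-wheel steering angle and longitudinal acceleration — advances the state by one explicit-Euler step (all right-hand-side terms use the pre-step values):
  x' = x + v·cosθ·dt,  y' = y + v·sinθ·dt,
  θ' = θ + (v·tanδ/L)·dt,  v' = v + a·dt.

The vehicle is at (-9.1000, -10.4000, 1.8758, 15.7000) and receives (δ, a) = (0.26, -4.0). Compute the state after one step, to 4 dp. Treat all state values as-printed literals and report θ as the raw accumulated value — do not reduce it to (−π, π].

(-9.3357, -9.6512, 2.0063, 15.5000)

x' = -9.1000 + 15.7000·cos(1.8758)·0.05 = -9.3357
y' = -10.4000 + 15.7000·sin(1.8758)·0.05 = -9.6512
θ' = 1.8758 + (15.7000/1.6)·tan(0.26)·0.05 = 2.0063
v' = 15.7000 − 4.0000·0.05 = 15.5000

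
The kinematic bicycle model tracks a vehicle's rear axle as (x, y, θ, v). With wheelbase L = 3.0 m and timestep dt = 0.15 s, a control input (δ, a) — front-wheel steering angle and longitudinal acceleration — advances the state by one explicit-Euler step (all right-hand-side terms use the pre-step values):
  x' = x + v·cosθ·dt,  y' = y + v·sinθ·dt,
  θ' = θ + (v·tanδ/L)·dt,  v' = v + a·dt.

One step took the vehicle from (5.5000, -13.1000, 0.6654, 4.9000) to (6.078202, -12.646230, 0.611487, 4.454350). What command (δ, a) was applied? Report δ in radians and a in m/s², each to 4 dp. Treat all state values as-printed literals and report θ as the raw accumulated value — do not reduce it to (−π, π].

a = (v'−v)/dt = (-0.445650)/0.15 = -2.9710
Δθ = θ'−θ = -0.053913;  (v·dt/L) = 4.9000·0.15/3.0 = 0.245000
tan δ = Δθ·L/(v·dt) = -0.220053  →  δ = -0.2166

δ = -0.2166, a = -2.9710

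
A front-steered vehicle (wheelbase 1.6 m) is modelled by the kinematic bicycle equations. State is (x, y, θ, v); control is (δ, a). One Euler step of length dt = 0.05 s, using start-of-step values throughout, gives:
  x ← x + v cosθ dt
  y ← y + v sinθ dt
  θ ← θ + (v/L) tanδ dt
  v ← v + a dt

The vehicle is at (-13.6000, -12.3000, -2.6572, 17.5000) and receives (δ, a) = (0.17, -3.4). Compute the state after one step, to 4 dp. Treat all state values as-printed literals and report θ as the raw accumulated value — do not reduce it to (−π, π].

x' = -13.6000 + 17.5000·cos(-2.6572)·0.05 = -14.3743
y' = -12.3000 + 17.5000·sin(-2.6572)·0.05 = -12.7075
θ' = -2.6572 + (17.5000/1.6)·tan(0.17)·0.05 = -2.5633
v' = 17.5000 − 3.4000·0.05 = 17.3300

(-14.3743, -12.7075, -2.5633, 17.3300)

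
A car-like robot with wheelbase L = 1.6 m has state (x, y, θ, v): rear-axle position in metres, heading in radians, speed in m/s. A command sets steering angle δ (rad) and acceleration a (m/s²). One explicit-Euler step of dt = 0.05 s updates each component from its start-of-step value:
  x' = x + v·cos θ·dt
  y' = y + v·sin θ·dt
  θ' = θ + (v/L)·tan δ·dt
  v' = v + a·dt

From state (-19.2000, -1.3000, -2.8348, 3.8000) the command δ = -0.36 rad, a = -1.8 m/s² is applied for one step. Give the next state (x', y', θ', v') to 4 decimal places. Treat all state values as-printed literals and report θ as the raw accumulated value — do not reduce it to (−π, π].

(-19.3811, -1.3574, -2.8795, 3.7100)

x' = -19.2000 + 3.8000·cos(-2.8348)·0.05 = -19.3811
y' = -1.3000 + 3.8000·sin(-2.8348)·0.05 = -1.3574
θ' = -2.8348 + (3.8000/1.6)·tan(-0.36)·0.05 = -2.8795
v' = 3.8000 − 1.8000·0.05 = 3.7100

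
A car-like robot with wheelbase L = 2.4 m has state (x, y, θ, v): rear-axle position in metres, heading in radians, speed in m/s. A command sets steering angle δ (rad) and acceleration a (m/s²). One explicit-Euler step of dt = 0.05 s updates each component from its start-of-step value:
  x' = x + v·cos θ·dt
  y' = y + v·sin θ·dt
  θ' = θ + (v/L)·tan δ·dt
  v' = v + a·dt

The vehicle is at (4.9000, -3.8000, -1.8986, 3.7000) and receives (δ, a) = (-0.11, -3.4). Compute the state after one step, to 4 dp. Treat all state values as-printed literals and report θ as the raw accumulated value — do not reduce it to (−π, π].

x' = 4.9000 + 3.7000·cos(-1.8986)·0.05 = 4.8404
y' = -3.8000 + 3.7000·sin(-1.8986)·0.05 = -3.9751
θ' = -1.8986 + (3.7000/2.4)·tan(-0.11)·0.05 = -1.9071
v' = 3.7000 − 3.4000·0.05 = 3.5300

(4.8404, -3.9751, -1.9071, 3.5300)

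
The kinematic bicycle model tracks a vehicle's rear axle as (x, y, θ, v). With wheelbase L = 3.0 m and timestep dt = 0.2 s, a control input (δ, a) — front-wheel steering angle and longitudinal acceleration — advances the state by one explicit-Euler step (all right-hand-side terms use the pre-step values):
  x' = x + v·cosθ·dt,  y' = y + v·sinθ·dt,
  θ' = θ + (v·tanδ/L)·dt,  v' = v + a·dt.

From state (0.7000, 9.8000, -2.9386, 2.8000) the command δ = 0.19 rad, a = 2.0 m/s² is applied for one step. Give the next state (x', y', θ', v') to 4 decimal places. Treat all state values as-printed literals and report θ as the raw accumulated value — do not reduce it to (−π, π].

x' = 0.7000 + 2.8000·cos(-2.9386)·0.2 = 0.1515
y' = 9.8000 + 2.8000·sin(-2.9386)·0.2 = 9.6871
θ' = -2.9386 + (2.8000/3.0)·tan(0.19)·0.2 = -2.9027
v' = 2.8000 + 2.0000·0.2 = 3.2000

(0.1515, 9.6871, -2.9027, 3.2000)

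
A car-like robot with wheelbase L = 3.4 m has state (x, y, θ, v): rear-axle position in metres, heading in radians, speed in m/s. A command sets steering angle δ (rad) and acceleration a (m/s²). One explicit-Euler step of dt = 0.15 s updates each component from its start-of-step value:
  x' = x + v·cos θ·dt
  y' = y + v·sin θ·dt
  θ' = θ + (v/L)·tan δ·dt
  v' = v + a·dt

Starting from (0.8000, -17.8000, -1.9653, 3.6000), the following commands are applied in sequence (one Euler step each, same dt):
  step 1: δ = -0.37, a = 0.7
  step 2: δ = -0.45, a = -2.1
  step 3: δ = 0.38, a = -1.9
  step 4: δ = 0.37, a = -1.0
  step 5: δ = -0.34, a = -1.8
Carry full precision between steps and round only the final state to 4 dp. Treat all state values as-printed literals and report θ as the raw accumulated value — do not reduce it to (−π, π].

after step 1 (δ=-0.37, a=0.7): (0.592451, -18.298521, -2.026902, 3.705000)
after step 2 (δ=-0.45, a=-2.1): (0.347668, -18.797459, -2.105860, 3.390000)
after step 3 (δ=0.38, a=-1.9): (0.088386, -19.234890, -2.046124, 3.105000)
after step 4 (δ=0.37, a=-1.0): (-0.124755, -19.649008, -1.992993, 2.955000)
after step 5 (δ=-0.34, a=-1.8): (-0.306383, -20.053337, -2.039109, 2.685000)

(-0.3064, -20.0533, -2.0391, 2.6850)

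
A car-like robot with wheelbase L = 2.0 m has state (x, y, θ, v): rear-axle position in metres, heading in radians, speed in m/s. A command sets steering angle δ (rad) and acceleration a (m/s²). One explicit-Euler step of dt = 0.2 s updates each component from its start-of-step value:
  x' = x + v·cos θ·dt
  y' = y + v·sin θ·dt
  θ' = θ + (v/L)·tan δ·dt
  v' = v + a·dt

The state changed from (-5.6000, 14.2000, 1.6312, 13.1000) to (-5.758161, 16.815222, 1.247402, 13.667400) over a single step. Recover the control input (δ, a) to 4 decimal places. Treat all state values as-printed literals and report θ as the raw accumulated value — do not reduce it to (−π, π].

a = (v'−v)/dt = (0.567400)/0.2 = 2.8370
Δθ = θ'−θ = -0.383798;  (v·dt/L) = 13.1000·0.2/2.0 = 1.310000
tan δ = Δθ·L/(v·dt) = -0.292976  →  δ = -0.2850

δ = -0.2850, a = 2.8370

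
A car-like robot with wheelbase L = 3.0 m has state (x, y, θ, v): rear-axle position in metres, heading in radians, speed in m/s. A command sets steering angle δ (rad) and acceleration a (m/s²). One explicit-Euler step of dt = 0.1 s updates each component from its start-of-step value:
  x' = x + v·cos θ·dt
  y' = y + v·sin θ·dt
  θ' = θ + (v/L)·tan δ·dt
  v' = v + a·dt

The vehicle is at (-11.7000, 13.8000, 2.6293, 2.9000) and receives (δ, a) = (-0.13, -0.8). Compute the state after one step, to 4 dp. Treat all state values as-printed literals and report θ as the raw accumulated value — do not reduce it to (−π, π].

x' = -11.7000 + 2.9000·cos(2.6293)·0.1 = -11.9528
y' = 13.8000 + 2.9000·sin(2.6293)·0.1 = 13.9422
θ' = 2.6293 + (2.9000/3.0)·tan(-0.13)·0.1 = 2.6167
v' = 2.9000 − 0.8000·0.1 = 2.8200

(-11.9528, 13.9422, 2.6167, 2.8200)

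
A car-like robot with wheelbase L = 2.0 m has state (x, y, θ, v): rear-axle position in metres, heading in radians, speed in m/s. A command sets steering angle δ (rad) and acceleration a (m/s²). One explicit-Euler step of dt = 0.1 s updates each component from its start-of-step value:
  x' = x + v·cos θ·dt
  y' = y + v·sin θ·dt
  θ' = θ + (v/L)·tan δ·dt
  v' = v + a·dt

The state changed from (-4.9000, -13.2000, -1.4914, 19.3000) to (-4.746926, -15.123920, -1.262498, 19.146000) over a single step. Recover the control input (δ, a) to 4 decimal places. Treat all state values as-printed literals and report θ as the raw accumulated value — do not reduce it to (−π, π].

a = (v'−v)/dt = (-0.154000)/0.1 = -1.5400
Δθ = θ'−θ = 0.228902;  (v·dt/L) = 19.3000·0.1/2.0 = 0.965000
tan δ = Δθ·L/(v·dt) = 0.237204  →  δ = 0.2329

δ = 0.2329, a = -1.5400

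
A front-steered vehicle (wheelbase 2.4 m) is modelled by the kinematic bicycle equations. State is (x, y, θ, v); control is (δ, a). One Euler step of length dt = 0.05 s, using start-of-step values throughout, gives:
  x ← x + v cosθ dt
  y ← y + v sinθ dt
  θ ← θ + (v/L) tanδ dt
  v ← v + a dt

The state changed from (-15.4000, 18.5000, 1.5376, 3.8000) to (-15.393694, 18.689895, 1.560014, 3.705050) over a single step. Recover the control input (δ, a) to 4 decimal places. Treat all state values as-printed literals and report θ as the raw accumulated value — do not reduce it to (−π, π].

δ = 0.2759, a = -1.8990

a = (v'−v)/dt = (-0.094950)/0.05 = -1.8990
Δθ = θ'−θ = 0.022414;  (v·dt/L) = 3.8000·0.05/2.4 = 0.079167
tan δ = Δθ·L/(v·dt) = 0.283124  →  δ = 0.2759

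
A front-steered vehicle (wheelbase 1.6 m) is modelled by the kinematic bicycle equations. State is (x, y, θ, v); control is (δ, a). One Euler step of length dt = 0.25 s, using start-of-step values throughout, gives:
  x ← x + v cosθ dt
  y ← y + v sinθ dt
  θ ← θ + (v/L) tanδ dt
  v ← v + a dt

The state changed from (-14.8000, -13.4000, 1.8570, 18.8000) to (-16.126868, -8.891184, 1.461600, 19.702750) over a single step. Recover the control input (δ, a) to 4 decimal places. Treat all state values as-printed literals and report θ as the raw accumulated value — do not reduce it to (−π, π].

δ = -0.1338, a = 3.6110

a = (v'−v)/dt = (0.902750)/0.25 = 3.6110
Δθ = θ'−θ = -0.395400;  (v·dt/L) = 18.8000·0.25/1.6 = 2.937500
tan δ = Δθ·L/(v·dt) = -0.134604  →  δ = -0.1338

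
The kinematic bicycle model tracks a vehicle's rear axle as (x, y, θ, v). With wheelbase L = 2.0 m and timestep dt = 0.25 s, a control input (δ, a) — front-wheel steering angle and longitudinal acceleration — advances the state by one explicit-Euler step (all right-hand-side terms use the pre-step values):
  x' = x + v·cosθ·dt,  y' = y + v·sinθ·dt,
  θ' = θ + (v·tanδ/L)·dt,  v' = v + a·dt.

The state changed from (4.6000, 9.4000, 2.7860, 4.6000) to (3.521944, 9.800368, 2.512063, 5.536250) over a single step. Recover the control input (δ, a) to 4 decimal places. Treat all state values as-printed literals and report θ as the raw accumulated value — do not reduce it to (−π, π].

a = (v'−v)/dt = (0.936250)/0.25 = 3.7450
Δθ = θ'−θ = -0.273937;  (v·dt/L) = 4.6000·0.25/2.0 = 0.575000
tan δ = Δθ·L/(v·dt) = -0.476412  →  δ = -0.4446

δ = -0.4446, a = 3.7450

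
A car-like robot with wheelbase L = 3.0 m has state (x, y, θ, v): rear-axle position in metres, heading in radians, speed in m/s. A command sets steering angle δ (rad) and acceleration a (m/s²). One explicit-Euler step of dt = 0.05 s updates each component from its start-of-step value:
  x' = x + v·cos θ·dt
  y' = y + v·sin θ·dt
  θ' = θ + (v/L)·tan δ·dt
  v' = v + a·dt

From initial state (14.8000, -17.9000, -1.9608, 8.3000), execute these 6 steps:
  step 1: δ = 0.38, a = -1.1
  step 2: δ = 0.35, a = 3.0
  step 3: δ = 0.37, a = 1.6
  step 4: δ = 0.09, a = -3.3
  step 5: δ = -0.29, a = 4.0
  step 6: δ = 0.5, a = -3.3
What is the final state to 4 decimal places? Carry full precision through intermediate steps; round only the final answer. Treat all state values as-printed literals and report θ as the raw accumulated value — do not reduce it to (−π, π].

(14.0936, -20.3057, -1.7522, 8.3450)

after step 1 (δ=0.38, a=-1.1): (14.642220, -18.283837, -1.905548, 8.245000)
after step 2 (δ=0.35, a=3.0): (14.506782, -18.673203, -1.855387, 8.395000)
after step 3 (δ=0.37, a=1.6): (14.388931, -19.076070, -1.801118, 8.475000)
after step 4 (δ=0.09, a=-3.3): (14.292193, -19.488630, -1.788371, 8.310000)
after step 5 (δ=-0.29, a=4.0): (14.202502, -19.894334, -1.829702, 8.510000)
after step 6 (δ=0.5, a=-3.3): (14.093564, -20.305652, -1.752218, 8.345000)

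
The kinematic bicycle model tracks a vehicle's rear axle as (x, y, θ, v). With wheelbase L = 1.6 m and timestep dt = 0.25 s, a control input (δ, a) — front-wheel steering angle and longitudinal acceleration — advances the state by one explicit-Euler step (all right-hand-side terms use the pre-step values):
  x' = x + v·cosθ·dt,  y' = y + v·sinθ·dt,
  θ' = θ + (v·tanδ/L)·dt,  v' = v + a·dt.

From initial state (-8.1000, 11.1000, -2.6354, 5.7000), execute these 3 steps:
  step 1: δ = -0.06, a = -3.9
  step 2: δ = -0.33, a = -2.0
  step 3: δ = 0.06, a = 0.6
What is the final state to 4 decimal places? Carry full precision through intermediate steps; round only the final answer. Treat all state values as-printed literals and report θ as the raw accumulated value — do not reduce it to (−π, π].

(-11.4438, 9.6828, -2.9021, 4.3750)

after step 1 (δ=-0.06, a=-3.9): (-9.346300, 10.409088, -2.688902, 4.725000)
after step 2 (δ=-0.33, a=-2.0): (-10.408567, 9.892424, -2.941781, 4.225000)
after step 3 (δ=0.06, a=0.6): (-11.443802, 9.682775, -2.902124, 4.375000)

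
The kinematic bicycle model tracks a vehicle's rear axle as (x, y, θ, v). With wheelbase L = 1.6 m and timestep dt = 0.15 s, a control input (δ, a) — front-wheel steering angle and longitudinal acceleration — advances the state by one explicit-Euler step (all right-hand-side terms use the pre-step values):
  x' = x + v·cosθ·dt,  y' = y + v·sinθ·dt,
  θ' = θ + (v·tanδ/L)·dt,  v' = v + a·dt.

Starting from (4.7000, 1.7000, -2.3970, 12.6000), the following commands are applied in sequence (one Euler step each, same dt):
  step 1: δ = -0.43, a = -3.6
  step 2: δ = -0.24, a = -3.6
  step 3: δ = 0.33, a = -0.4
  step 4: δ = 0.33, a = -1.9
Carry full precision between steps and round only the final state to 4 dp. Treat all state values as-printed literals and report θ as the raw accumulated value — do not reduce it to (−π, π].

after step 1 (δ=-0.43, a=-3.6): (3.310162, 0.419199, -2.938746, 12.060000)
after step 2 (δ=-0.24, a=-3.6): (1.538252, 0.054761, -3.215429, 11.520000)
after step 3 (δ=0.33, a=-0.4): (-0.185040, 0.182234, -2.845502, 11.460000)
after step 4 (δ=0.33, a=-1.9): (-1.829237, -0.319341, -2.477502, 11.175000)

(-1.8292, -0.3193, -2.4775, 11.1750)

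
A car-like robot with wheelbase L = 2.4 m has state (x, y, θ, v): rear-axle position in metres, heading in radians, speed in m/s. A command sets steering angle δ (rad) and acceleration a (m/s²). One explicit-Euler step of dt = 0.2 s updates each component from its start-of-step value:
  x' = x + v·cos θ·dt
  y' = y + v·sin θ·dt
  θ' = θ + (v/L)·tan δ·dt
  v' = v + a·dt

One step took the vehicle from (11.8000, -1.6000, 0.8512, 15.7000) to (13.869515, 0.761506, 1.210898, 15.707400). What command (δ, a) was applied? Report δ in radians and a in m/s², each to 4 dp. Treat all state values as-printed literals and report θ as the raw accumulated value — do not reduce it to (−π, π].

δ = 0.2683, a = 0.0370

a = (v'−v)/dt = (0.007400)/0.2 = 0.0370
Δθ = θ'−θ = 0.359698;  (v·dt/L) = 15.7000·0.2/2.4 = 1.308333
tan δ = Δθ·L/(v·dt) = 0.274928  →  δ = 0.2683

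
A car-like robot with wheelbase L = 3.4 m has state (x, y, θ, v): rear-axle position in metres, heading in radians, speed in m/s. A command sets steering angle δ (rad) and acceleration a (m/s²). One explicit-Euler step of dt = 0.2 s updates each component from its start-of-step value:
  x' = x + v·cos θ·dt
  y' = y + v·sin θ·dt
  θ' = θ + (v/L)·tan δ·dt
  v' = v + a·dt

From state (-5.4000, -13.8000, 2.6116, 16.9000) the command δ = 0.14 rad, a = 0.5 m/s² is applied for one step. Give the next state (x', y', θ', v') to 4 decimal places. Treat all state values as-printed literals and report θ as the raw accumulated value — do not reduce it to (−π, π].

x' = -5.4000 + 16.9000·cos(2.6116)·0.2 = -8.3163
y' = -13.8000 + 16.9000·sin(2.6116)·0.2 = -12.0913
θ' = 2.6116 + (16.9000/3.4)·tan(0.14)·0.2 = 2.7517
v' = 16.9000 + 0.5000·0.2 = 17.0000

(-8.3163, -12.0913, 2.7517, 17.0000)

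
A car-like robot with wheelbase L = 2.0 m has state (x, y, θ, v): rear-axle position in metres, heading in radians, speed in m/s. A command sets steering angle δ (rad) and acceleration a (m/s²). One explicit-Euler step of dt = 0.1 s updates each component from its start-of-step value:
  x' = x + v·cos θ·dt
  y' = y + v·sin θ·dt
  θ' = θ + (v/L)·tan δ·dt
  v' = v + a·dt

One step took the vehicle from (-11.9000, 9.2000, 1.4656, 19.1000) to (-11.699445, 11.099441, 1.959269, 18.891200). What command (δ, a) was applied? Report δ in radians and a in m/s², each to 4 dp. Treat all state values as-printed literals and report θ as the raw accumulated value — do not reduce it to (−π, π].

δ = 0.4771, a = -2.0880

a = (v'−v)/dt = (-0.208800)/0.1 = -2.0880
Δθ = θ'−θ = 0.493669;  (v·dt/L) = 19.1000·0.1/2.0 = 0.955000
tan δ = Δθ·L/(v·dt) = 0.516931  →  δ = 0.4771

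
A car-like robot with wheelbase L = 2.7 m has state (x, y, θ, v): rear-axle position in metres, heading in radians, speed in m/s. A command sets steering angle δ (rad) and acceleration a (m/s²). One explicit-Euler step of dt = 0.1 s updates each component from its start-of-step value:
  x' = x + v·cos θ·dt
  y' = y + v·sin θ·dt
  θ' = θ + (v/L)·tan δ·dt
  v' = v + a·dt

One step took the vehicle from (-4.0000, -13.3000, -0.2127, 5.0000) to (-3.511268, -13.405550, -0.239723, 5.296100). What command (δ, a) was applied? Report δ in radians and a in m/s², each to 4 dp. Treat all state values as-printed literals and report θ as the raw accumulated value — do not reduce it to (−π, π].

δ = -0.1449, a = 2.9610

a = (v'−v)/dt = (0.296100)/0.1 = 2.9610
Δθ = θ'−θ = -0.027023;  (v·dt/L) = 5.0000·0.1/2.7 = 0.185185
tan δ = Δθ·L/(v·dt) = -0.145924  →  δ = -0.1449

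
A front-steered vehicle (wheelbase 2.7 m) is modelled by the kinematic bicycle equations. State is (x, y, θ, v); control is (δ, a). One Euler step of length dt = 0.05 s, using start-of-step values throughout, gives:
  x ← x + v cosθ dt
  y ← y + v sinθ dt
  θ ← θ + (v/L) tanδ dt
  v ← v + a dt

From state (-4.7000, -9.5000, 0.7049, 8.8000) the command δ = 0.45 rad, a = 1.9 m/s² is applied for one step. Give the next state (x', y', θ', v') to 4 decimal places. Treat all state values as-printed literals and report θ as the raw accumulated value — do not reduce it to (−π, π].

(-4.3649, -9.2149, 0.7836, 8.8950)

x' = -4.7000 + 8.8000·cos(0.7049)·0.05 = -4.3649
y' = -9.5000 + 8.8000·sin(0.7049)·0.05 = -9.2149
θ' = 0.7049 + (8.8000/2.7)·tan(0.45)·0.05 = 0.7836
v' = 8.8000 + 1.9000·0.05 = 8.8950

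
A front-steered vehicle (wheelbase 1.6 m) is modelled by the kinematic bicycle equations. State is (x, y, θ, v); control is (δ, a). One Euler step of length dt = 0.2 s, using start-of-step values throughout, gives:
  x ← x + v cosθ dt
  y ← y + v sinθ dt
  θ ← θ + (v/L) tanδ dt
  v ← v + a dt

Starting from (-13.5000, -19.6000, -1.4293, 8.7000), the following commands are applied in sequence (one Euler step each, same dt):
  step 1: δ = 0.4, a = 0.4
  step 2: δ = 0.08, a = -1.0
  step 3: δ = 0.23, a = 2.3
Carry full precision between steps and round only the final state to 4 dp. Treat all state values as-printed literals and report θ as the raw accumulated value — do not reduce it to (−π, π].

(-11.1699, -24.0949, -0.6304, 9.0400)

after step 1 (δ=0.4, a=0.4): (-13.254617, -21.322611, -0.969512, 8.780000)
after step 2 (δ=0.08, a=-1.0): (-12.261245, -22.770626, -0.881525, 8.580000)
after step 3 (δ=0.23, a=2.3): (-11.169911, -24.094879, -0.630406, 9.040000)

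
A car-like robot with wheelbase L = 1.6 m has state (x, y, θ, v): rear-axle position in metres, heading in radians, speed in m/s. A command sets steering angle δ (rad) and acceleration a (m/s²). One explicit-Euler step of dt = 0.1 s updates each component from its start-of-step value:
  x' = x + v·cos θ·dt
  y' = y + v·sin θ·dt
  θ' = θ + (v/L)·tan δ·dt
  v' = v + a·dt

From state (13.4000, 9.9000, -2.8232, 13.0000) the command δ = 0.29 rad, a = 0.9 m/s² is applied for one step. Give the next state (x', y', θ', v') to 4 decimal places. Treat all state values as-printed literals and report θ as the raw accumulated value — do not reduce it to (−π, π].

(12.1653, 9.4930, -2.5807, 13.0900)

x' = 13.4000 + 13.0000·cos(-2.8232)·0.1 = 12.1653
y' = 9.9000 + 13.0000·sin(-2.8232)·0.1 = 9.4930
θ' = -2.8232 + (13.0000/1.6)·tan(0.29)·0.1 = -2.5807
v' = 13.0000 + 0.9000·0.1 = 13.0900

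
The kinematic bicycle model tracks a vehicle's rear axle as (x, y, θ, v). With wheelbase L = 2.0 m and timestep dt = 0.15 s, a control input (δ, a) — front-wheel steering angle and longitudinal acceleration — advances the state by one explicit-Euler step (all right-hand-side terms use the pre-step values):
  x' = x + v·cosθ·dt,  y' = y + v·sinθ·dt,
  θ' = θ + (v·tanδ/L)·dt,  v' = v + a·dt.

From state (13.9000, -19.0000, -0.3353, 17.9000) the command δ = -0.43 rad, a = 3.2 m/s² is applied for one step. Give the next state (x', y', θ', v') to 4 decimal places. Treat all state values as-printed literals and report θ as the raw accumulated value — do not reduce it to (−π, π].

(16.4355, -19.8835, -0.9510, 18.3800)

x' = 13.9000 + 17.9000·cos(-0.3353)·0.15 = 16.4355
y' = -19.0000 + 17.9000·sin(-0.3353)·0.15 = -19.8835
θ' = -0.3353 + (17.9000/2.0)·tan(-0.43)·0.15 = -0.9510
v' = 17.9000 + 3.2000·0.15 = 18.3800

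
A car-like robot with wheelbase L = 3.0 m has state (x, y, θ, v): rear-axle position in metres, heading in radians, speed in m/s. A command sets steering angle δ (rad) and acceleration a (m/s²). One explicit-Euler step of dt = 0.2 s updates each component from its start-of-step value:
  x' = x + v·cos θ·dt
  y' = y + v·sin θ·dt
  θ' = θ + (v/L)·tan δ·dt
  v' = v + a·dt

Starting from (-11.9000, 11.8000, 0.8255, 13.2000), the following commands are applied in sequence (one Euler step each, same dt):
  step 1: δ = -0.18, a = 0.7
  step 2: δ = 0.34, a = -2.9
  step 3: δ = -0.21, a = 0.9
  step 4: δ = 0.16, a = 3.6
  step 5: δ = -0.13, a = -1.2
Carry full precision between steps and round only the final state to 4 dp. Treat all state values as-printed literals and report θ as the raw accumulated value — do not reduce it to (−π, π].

after step 1 (δ=-0.18, a=0.7): (-10.109579, 13.740102, 0.665367, 13.340000)
after step 2 (δ=0.34, a=-2.9): (-8.010689, 15.387185, 0.979957, 12.760000)
after step 3 (δ=-0.21, a=0.9): (-6.589076, 17.506553, 0.798644, 12.940000)
after step 4 (δ=0.16, a=3.6): (-4.783483, 19.360624, 0.937860, 13.660000)
after step 5 (δ=-0.13, a=-1.2): (-3.167465, 21.563420, 0.818802, 13.420000)

(-3.1675, 21.5634, 0.8188, 13.4200)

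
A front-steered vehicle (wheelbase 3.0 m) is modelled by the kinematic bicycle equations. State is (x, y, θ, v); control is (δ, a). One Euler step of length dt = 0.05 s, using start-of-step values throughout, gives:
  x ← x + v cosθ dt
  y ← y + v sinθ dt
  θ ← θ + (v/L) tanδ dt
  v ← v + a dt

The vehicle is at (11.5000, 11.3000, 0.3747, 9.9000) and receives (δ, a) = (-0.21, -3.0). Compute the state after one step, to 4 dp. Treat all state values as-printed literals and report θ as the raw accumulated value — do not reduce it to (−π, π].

x' = 11.5000 + 9.9000·cos(0.3747)·0.05 = 11.9607
y' = 11.3000 + 9.9000·sin(0.3747)·0.05 = 11.4812
θ' = 0.3747 + (9.9000/3.0)·tan(-0.21)·0.05 = 0.3395
v' = 9.9000 − 3.0000·0.05 = 9.7500

(11.9607, 11.4812, 0.3395, 9.7500)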